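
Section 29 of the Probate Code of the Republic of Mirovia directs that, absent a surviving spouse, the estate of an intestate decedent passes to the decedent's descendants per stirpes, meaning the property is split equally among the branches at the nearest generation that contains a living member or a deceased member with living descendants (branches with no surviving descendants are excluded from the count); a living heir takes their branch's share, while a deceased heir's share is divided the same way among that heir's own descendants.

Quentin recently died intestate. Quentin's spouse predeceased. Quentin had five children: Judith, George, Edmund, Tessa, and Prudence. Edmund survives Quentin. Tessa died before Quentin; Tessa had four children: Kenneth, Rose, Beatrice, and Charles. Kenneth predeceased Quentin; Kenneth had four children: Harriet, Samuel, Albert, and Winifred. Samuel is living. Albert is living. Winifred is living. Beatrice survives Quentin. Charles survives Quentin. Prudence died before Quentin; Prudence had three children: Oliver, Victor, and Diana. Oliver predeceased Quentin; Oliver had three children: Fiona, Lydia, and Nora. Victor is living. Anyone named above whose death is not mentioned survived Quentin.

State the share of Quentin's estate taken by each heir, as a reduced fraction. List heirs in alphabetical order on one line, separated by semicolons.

There is no surviving spouse, so the entire estate passes to Quentin's descendants per stirpes.
The estate is divided into 5 equal shares of 1/5 among Judith, George, Edmund, Tessa, Prudence.
Judith is living and takes 1/5.
George is living and takes 1/5.
Edmund is living and takes 1/5.
Tessa predeceased; the 1/5 allotted to Tessa's branch passes to Tessa's issue by representation.
The 1/5 is divided into 4 equal shares of 1/20 among Kenneth, Rose, Beatrice, Charles.
Kenneth predeceased; the 1/20 allotted to Kenneth's branch passes to Kenneth's issue by representation.
The 1/20 is divided into 4 equal shares of 1/80 among Harriet, Samuel, Albert, Winifred.
Harriet is living and takes 1/80.
Samuel is living and takes 1/80.
Albert is living and takes 1/80.
Winifred is living and takes 1/80.
Rose is living and takes 1/20.
Beatrice is living and takes 1/20.
Charles is living and takes 1/20.
Prudence predeceased; the 1/5 allotted to Prudence's branch passes to Prudence's issue by representation.
The 1/5 is divided into 3 equal shares of 1/15 among Oliver, Victor, Diana.
Oliver predeceased; the 1/15 allotted to Oliver's branch passes to Oliver's issue by representation.
The 1/15 is divided into 3 equal shares of 1/45 among Fiona, Lydia, Nora.
Fiona is living and takes 1/45.
Lydia is living and takes 1/45.
Nora is living and takes 1/45.
Victor is living and takes 1/15.
Diana is living and takes 1/15.

Albert 1/80; Beatrice 1/20; Charles 1/20; Diana 1/15; Edmund 1/5; Fiona 1/45; George 1/5; Harriet 1/80; Judith 1/5; Lydia 1/45; Nora 1/45; Rose 1/20; Samuel 1/80; Victor 1/15; Winifred 1/80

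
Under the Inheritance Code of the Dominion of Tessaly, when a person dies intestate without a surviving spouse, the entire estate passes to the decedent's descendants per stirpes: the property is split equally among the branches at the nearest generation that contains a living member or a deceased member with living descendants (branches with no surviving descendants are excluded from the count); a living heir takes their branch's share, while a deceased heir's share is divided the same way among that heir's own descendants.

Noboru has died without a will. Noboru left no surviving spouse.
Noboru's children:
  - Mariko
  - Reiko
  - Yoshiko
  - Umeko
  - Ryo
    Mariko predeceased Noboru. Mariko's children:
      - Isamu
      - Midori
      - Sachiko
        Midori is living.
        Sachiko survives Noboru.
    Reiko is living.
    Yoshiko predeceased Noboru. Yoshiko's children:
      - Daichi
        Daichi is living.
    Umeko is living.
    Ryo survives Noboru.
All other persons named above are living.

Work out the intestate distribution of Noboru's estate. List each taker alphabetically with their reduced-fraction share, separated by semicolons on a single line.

Daichi 1/5; Isamu 1/15; Midori 1/15; Reiko 1/5; Ryo 1/5; Sachiko 1/15; Umeko 1/5

There is no surviving spouse, so the entire estate passes to Noboru's descendants per stirpes.
The estate is divided into 5 equal shares of 1/5 among Mariko, Reiko, Yoshiko, Umeko, Ryo.
Mariko predeceased; the 1/5 allotted to Mariko's branch passes to Mariko's issue by representation.
The 1/5 is divided into 3 equal shares of 1/15 among Isamu, Midori, Sachiko.
Isamu is living and takes 1/15.
Midori is living and takes 1/15.
Sachiko is living and takes 1/15.
Reiko is living and takes 1/5.
Yoshiko predeceased; the 1/5 allotted to Yoshiko's branch passes to Yoshiko's issue by representation.
Daichi is the sole taker at this level and receives the full 1/5.
Umeko is living and takes 1/5.
Ryo is living and takes 1/5.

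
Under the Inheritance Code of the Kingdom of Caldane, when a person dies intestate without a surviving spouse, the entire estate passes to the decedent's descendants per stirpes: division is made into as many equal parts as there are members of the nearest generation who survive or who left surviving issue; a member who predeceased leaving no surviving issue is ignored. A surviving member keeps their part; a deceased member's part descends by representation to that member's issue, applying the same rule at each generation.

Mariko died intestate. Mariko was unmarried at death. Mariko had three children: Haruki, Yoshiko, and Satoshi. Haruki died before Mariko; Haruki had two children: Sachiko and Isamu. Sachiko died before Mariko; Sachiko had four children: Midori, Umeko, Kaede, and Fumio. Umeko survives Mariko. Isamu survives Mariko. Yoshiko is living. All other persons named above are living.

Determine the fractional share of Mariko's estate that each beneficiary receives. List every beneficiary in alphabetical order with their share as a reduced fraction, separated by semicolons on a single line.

There is no surviving spouse, so the entire estate passes to Mariko's descendants per stirpes.
The estate is divided into 3 equal shares of 1/3 among Haruki, Yoshiko, Satoshi.
Haruki predeceased; the 1/3 allotted to Haruki's branch passes to Haruki's issue by representation.
The 1/3 is divided into 2 equal shares of 1/6 among Sachiko, Isamu.
Sachiko predeceased; the 1/6 allotted to Sachiko's branch passes to Sachiko's issue by representation.
The 1/6 is divided into 4 equal shares of 1/24 among Midori, Umeko, Kaede, Fumio.
Midori is living and takes 1/24.
Umeko is living and takes 1/24.
Kaede is living and takes 1/24.
Fumio is living and takes 1/24.
Isamu is living and takes 1/6.
Yoshiko is living and takes 1/3.
Satoshi is living and takes 1/3.

Fumio 1/24; Isamu 1/6; Kaede 1/24; Midori 1/24; Satoshi 1/3; Umeko 1/24; Yoshiko 1/3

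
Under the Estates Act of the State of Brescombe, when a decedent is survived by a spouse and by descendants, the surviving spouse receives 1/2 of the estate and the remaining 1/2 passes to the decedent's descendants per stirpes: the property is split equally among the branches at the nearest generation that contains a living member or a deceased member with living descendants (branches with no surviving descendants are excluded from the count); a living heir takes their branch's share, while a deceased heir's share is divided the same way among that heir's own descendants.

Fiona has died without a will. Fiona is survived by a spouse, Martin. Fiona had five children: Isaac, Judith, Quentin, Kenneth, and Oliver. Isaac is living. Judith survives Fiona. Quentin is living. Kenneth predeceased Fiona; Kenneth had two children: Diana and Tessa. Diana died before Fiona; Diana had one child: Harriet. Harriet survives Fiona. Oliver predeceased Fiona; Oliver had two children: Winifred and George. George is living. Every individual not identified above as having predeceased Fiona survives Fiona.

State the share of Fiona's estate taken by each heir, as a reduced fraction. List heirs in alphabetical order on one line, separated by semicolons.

George 1/20; Harriet 1/20; Isaac 1/10; Judith 1/10; Martin 1/2; Quentin 1/10; Tessa 1/20; Winifred 1/20

Martin, as surviving spouse, takes 1/2.
The remaining 1/2 passes to Fiona's descendants per stirpes.
The 1/2 is divided into 5 equal shares of 1/10 among Isaac, Judith, Quentin, Kenneth, Oliver.
Isaac is living and takes 1/10.
Judith is living and takes 1/10.
Quentin is living and takes 1/10.
Kenneth predeceased; the 1/10 allotted to Kenneth's branch passes to Kenneth's issue by representation.
The 1/10 is divided into 2 equal shares of 1/20 among Diana, Tessa.
Diana predeceased; the 1/20 allotted to Diana's branch passes to Diana's issue by representation.
Harriet is the sole taker at this level and receives the full 1/20.
Tessa is living and takes 1/20.
Oliver predeceased; the 1/10 allotted to Oliver's branch passes to Oliver's issue by representation.
The 1/10 is divided into 2 equal shares of 1/20 among Winifred, George.
Winifred is living and takes 1/20.
George is living and takes 1/20.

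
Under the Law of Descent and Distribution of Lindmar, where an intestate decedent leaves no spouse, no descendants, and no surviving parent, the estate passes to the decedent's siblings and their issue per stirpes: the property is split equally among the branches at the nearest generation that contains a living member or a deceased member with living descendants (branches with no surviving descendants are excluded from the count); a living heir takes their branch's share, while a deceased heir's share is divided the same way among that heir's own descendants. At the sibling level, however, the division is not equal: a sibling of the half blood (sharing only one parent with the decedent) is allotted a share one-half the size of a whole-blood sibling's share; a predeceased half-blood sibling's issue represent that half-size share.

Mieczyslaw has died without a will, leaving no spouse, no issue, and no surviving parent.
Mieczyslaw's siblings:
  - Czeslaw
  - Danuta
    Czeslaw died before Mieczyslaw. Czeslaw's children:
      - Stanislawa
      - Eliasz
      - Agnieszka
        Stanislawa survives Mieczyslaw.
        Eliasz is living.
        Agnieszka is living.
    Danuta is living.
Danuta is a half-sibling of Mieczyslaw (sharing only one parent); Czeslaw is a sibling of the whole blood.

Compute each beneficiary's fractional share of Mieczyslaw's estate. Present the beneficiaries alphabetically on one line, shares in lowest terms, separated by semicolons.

No spouse, descendants, or parent survives, so the estate passes to Mieczyslaw's siblings per stirpes.
Half-blood siblings count for one-half the weight of whole-blood siblings at the initial division.
Dividing 1 in proportion to weights (total weight 3/2): Czeslaw (weight 1) → 2/3; Danuta (weight 1/2) → 1/3.
Czeslaw predeceased; the 2/3 allotted to Czeslaw's branch passes to Czeslaw's issue by representation.
The 2/3 is divided into 3 equal shares of 2/9 among Stanislawa, Eliasz, Agnieszka.
Stanislawa is living and takes 2/9.
Eliasz is living and takes 2/9.
Agnieszka is living and takes 2/9.
Danuta is living and takes 1/3.

Agnieszka 2/9; Danuta 1/3; Eliasz 2/9; Stanislawa 2/9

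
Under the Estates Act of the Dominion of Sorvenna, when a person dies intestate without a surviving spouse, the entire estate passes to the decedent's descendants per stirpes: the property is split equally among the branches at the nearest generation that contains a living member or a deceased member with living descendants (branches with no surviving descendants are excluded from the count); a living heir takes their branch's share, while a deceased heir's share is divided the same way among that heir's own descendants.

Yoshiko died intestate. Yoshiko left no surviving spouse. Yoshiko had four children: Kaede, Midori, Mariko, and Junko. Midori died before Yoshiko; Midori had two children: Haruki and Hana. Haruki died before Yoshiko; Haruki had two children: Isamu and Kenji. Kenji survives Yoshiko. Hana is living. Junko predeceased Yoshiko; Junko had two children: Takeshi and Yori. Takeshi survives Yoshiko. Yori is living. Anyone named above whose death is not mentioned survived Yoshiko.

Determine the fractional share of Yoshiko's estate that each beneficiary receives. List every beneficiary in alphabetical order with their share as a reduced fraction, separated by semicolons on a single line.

There is no surviving spouse, so the entire estate passes to Yoshiko's descendants per stirpes.
The estate is divided into 4 equal shares of 1/4 among Kaede, Midori, Mariko, Junko.
Kaede is living and takes 1/4.
Midori predeceased; the 1/4 allotted to Midori's branch passes to Midori's issue by representation.
The 1/4 is divided into 2 equal shares of 1/8 among Haruki, Hana.
Haruki predeceased; the 1/8 allotted to Haruki's branch passes to Haruki's issue by representation.
The 1/8 is divided into 2 equal shares of 1/16 among Isamu, Kenji.
Isamu is living and takes 1/16.
Kenji is living and takes 1/16.
Hana is living and takes 1/8.
Mariko is living and takes 1/4.
Junko predeceased; the 1/4 allotted to Junko's branch passes to Junko's issue by representation.
The 1/4 is divided into 2 equal shares of 1/8 among Takeshi, Yori.
Takeshi is living and takes 1/8.
Yori is living and takes 1/8.

Hana 1/8; Isamu 1/16; Kaede 1/4; Kenji 1/16; Mariko 1/4; Takeshi 1/8; Yori 1/8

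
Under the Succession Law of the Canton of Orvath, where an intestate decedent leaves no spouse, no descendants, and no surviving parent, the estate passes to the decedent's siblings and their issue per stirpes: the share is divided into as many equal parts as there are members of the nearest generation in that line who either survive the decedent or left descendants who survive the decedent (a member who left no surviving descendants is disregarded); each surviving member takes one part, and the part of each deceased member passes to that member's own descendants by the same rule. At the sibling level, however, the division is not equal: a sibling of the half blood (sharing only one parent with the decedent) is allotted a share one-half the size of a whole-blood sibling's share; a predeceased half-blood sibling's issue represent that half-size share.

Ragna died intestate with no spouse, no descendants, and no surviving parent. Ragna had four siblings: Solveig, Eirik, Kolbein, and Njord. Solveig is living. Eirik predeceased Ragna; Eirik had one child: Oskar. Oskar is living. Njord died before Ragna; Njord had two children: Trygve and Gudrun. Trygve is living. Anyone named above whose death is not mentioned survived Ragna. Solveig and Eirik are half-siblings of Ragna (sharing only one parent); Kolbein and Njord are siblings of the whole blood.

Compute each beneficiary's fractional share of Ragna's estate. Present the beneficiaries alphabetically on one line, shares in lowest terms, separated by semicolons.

No spouse, descendants, or parent survives, so the estate passes to Ragna's siblings per stirpes.
Half-blood siblings count for one-half the weight of whole-blood siblings at the initial division.
Dividing 1 in proportion to weights (total weight 3): Solveig (weight 1/2) → 1/6; Eirik (weight 1/2) → 1/6; Kolbein (weight 1) → 1/3; Njord (weight 1) → 1/3.
Solveig is living and takes 1/6.
Eirik predeceased; the 1/6 allotted to Eirik's branch passes to Eirik's issue by representation.
Oskar is the sole taker at this level and receives the full 1/6.
Kolbein is living and takes 1/3.
Njord predeceased; the 1/3 allotted to Njord's branch passes to Njord's issue by representation.
The 1/3 is divided into 2 equal shares of 1/6 among Trygve, Gudrun.
Trygve is living and takes 1/6.
Gudrun is living and takes 1/6.

Gudrun 1/6; Kolbein 1/3; Oskar 1/6; Solveig 1/6; Trygve 1/6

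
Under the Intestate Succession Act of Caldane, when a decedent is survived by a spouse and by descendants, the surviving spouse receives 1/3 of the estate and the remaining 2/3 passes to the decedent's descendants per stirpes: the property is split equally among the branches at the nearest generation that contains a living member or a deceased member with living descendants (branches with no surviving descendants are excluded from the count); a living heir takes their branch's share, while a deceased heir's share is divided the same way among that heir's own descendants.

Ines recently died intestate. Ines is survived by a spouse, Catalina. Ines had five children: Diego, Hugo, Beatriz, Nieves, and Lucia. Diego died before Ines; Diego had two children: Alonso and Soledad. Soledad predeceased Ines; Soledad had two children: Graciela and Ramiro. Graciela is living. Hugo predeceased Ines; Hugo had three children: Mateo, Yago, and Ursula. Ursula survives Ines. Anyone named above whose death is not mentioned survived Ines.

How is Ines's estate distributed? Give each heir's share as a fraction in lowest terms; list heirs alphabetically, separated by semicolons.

Alonso 1/15; Beatriz 2/15; Catalina 1/3; Graciela 1/30; Lucia 2/15; Mateo 2/45; Nieves 2/15; Ramiro 1/30; Ursula 2/45; Yago 2/45

Catalina, as surviving spouse, takes 1/3.
The remaining 2/3 passes to Ines's descendants per stirpes.
The 2/3 is divided into 5 equal shares of 2/15 among Diego, Hugo, Beatriz, Nieves, Lucia.
Diego predeceased; the 2/15 allotted to Diego's branch passes to Diego's issue by representation.
The 2/15 is divided into 2 equal shares of 1/15 among Alonso, Soledad.
Alonso is living and takes 1/15.
Soledad predeceased; the 1/15 allotted to Soledad's branch passes to Soledad's issue by representation.
The 1/15 is divided into 2 equal shares of 1/30 among Graciela, Ramiro.
Graciela is living and takes 1/30.
Ramiro is living and takes 1/30.
Hugo predeceased; the 2/15 allotted to Hugo's branch passes to Hugo's issue by representation.
The 2/15 is divided into 3 equal shares of 2/45 among Mateo, Yago, Ursula.
Mateo is living and takes 2/45.
Yago is living and takes 2/45.
Ursula is living and takes 2/45.
Beatriz is living and takes 2/15.
Nieves is living and takes 2/15.
Lucia is living and takes 2/15.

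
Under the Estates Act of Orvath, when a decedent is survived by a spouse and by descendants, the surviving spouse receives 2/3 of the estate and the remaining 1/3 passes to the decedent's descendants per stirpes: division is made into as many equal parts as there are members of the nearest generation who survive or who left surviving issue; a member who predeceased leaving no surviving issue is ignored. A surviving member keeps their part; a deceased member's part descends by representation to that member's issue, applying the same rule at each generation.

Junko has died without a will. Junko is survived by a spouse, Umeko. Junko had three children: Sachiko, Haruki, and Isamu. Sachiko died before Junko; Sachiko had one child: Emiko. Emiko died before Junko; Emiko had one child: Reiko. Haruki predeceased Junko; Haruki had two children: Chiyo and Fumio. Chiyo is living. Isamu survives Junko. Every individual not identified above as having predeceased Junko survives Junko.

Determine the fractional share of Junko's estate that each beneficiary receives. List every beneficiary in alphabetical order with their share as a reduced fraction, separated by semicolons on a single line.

Umeko, as surviving spouse, takes 2/3.
The remaining 1/3 passes to Junko's descendants per stirpes.
The 1/3 is divided into 3 equal shares of 1/9 among Sachiko, Haruki, Isamu.
Sachiko predeceased; the 1/9 allotted to Sachiko's branch passes to Sachiko's issue by representation.
Emiko's line is the sole branch at this level, so the full 1/9 passes to Emiko's issue by representation.
Reiko is the sole taker at this level and receives the full 1/9.
Haruki predeceased; the 1/9 allotted to Haruki's branch passes to Haruki's issue by representation.
The 1/9 is divided into 2 equal shares of 1/18 among Chiyo, Fumio.
Chiyo is living and takes 1/18.
Fumio is living and takes 1/18.
Isamu is living and takes 1/9.

Chiyo 1/18; Fumio 1/18; Isamu 1/9; Reiko 1/9; Umeko 2/3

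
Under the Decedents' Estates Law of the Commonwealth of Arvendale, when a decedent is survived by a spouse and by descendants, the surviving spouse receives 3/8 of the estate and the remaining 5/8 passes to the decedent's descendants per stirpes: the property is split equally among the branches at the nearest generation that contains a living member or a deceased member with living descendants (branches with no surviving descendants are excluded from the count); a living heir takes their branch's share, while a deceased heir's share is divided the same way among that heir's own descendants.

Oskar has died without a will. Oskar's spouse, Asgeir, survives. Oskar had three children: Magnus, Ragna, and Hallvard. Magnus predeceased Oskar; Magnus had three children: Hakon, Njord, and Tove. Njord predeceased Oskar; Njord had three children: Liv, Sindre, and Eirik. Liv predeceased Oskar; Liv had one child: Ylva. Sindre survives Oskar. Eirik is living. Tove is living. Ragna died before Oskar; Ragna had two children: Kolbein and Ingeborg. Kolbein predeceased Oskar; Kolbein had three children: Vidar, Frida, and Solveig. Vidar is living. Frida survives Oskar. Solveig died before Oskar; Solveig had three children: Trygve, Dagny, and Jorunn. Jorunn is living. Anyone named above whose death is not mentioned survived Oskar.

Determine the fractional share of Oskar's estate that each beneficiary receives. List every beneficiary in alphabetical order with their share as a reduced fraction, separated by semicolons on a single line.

Asgeir, as surviving spouse, takes 3/8.
The remaining 5/8 passes to Oskar's descendants per stirpes.
The 5/8 is divided into 3 equal shares of 5/24 among Magnus, Ragna, Hallvard.
Magnus predeceased; the 5/24 allotted to Magnus's branch passes to Magnus's issue by representation.
The 5/24 is divided into 3 equal shares of 5/72 among Hakon, Njord, Tove.
Hakon is living and takes 5/72.
Njord predeceased; the 5/72 allotted to Njord's branch passes to Njord's issue by representation.
The 5/72 is divided into 3 equal shares of 5/216 among Liv, Sindre, Eirik.
Liv predeceased; the 5/216 allotted to Liv's branch passes to Liv's issue by representation.
Ylva is the sole taker at this level and receives the full 5/216.
Sindre is living and takes 5/216.
Eirik is living and takes 5/216.
Tove is living and takes 5/72.
Ragna predeceased; the 5/24 allotted to Ragna's branch passes to Ragna's issue by representation.
The 5/24 is divided into 2 equal shares of 5/48 among Kolbein, Ingeborg.
Kolbein predeceased; the 5/48 allotted to Kolbein's branch passes to Kolbein's issue by representation.
The 5/48 is divided into 3 equal shares of 5/144 among Vidar, Frida, Solveig.
Vidar is living and takes 5/144.
Frida is living and takes 5/144.
Solveig predeceased; the 5/144 allotted to Solveig's branch passes to Solveig's issue by representation.
The 5/144 is divided into 3 equal shares of 5/432 among Trygve, Dagny, Jorunn.
Trygve is living and takes 5/432.
Dagny is living and takes 5/432.
Jorunn is living and takes 5/432.
Ingeborg is living and takes 5/48.
Hallvard is living and takes 5/24.

Asgeir 3/8; Dagny 5/432; Eirik 5/216; Frida 5/144; Hakon 5/72; Hallvard 5/24; Ingeborg 5/48; Jorunn 5/432; Sindre 5/216; Tove 5/72; Trygve 5/432; Vidar 5/144; Ylva 5/216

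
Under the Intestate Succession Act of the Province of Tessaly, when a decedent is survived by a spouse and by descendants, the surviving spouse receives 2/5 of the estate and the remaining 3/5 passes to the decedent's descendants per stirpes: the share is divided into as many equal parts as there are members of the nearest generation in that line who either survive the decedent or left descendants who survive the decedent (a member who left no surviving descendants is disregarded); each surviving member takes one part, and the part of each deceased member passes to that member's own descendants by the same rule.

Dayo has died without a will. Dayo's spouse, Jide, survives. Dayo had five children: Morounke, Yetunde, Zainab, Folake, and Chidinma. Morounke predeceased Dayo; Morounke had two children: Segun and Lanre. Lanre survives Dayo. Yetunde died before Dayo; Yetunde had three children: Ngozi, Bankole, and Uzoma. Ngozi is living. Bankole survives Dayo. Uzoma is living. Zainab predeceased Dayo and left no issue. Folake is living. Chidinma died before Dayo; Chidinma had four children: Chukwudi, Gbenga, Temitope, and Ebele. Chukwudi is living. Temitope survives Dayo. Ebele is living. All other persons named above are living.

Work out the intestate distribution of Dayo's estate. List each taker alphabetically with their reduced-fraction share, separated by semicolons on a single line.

Jide, as surviving spouse, takes 2/5.
The remaining 3/5 passes to Dayo's descendants per stirpes.
Zainab left no surviving issue, so that branch lapses and is disregarded.
The 3/5 is divided into 4 equal shares of 3/20 among Morounke, Yetunde, Folake, Chidinma.
Morounke predeceased; the 3/20 allotted to Morounke's branch passes to Morounke's issue by representation.
The 3/20 is divided into 2 equal shares of 3/40 among Segun, Lanre.
Segun is living and takes 3/40.
Lanre is living and takes 3/40.
Yetunde predeceased; the 3/20 allotted to Yetunde's branch passes to Yetunde's issue by representation.
The 3/20 is divided into 3 equal shares of 1/20 among Ngozi, Bankole, Uzoma.
Ngozi is living and takes 1/20.
Bankole is living and takes 1/20.
Uzoma is living and takes 1/20.
Folake is living and takes 3/20.
Chidinma predeceased; the 3/20 allotted to Chidinma's branch passes to Chidinma's issue by representation.
The 3/20 is divided into 4 equal shares of 3/80 among Chukwudi, Gbenga, Temitope, Ebele.
Chukwudi is living and takes 3/80.
Gbenga is living and takes 3/80.
Temitope is living and takes 3/80.
Ebele is living and takes 3/80.

Bankole 1/20; Chukwudi 3/80; Ebele 3/80; Folake 3/20; Gbenga 3/80; Jide 2/5; Lanre 3/40; Ngozi 1/20; Segun 3/40; Temitope 3/80; Uzoma 1/20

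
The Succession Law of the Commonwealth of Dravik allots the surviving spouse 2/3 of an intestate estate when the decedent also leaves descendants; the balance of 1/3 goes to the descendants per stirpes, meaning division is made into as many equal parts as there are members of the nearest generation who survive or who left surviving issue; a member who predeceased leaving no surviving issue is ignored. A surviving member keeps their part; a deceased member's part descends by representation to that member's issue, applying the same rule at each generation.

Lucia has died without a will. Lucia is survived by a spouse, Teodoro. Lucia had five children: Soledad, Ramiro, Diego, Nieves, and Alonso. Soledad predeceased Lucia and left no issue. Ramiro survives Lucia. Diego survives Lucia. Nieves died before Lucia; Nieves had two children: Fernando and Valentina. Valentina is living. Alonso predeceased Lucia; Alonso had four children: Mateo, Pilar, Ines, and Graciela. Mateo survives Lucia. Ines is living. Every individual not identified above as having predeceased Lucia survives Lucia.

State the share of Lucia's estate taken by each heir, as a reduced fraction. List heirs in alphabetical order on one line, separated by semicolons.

Teodoro, as surviving spouse, takes 2/3.
The remaining 1/3 passes to Lucia's descendants per stirpes.
Soledad left no surviving issue, so that branch lapses and is disregarded.
The 1/3 is divided into 4 equal shares of 1/12 among Ramiro, Diego, Nieves, Alonso.
Ramiro is living and takes 1/12.
Diego is living and takes 1/12.
Nieves predeceased; the 1/12 allotted to Nieves's branch passes to Nieves's issue by representation.
The 1/12 is divided into 2 equal shares of 1/24 among Fernando, Valentina.
Fernando is living and takes 1/24.
Valentina is living and takes 1/24.
Alonso predeceased; the 1/12 allotted to Alonso's branch passes to Alonso's issue by representation.
The 1/12 is divided into 4 equal shares of 1/48 among Mateo, Pilar, Ines, Graciela.
Mateo is living and takes 1/48.
Pilar is living and takes 1/48.
Ines is living and takes 1/48.
Graciela is living and takes 1/48.

Diego 1/12; Fernando 1/24; Graciela 1/48; Ines 1/48; Mateo 1/48; Pilar 1/48; Ramiro 1/12; Teodoro 2/3; Valentina 1/24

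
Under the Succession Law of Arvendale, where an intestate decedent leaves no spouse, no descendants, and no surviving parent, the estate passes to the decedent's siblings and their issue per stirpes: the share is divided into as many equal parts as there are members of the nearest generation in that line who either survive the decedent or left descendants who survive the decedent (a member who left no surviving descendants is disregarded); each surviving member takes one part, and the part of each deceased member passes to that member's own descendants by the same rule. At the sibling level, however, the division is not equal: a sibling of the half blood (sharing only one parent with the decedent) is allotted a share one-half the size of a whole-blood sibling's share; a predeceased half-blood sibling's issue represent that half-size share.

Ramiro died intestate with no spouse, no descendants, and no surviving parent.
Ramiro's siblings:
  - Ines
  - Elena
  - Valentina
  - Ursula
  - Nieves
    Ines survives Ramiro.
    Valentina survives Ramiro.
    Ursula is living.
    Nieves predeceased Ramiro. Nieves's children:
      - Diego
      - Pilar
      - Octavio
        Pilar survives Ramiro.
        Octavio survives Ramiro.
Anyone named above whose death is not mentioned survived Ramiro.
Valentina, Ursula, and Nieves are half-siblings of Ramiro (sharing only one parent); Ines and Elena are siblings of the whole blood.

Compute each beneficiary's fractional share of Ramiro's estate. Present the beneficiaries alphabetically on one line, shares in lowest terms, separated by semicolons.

No spouse, descendants, or parent survives, so the estate passes to Ramiro's siblings per stirpes.
Half-blood siblings count for one-half the weight of whole-blood siblings at the initial division.
Dividing 1 in proportion to weights (total weight 7/2): Ines (weight 1) → 2/7; Elena (weight 1) → 2/7; Valentina (weight 1/2) → 1/7; Ursula (weight 1/2) → 1/7; Nieves (weight 1/2) → 1/7.
Ines is living and takes 2/7.
Elena is living and takes 2/7.
Valentina is living and takes 1/7.
Ursula is living and takes 1/7.
Nieves predeceased; the 1/7 allotted to Nieves's branch passes to Nieves's issue by representation.
The 1/7 is divided into 3 equal shares of 1/21 among Diego, Pilar, Octavio.
Diego is living and takes 1/21.
Pilar is living and takes 1/21.
Octavio is living and takes 1/21.

Diego 1/21; Elena 2/7; Ines 2/7; Octavio 1/21; Pilar 1/21; Ursula 1/7; Valentina 1/7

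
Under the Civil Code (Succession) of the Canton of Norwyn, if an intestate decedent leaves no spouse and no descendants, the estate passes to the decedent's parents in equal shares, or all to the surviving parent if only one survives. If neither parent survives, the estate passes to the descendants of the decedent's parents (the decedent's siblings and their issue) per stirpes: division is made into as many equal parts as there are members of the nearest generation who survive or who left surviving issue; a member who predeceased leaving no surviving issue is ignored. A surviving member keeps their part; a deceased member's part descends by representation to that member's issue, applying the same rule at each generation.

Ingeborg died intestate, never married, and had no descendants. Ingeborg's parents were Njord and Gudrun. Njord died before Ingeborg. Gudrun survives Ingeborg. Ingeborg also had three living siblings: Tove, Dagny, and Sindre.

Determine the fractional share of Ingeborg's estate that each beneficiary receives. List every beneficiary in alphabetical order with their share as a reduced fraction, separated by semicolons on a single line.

Only one parent, Gudrun, survives, so Gudrun takes the entire estate. The siblings take nothing because a surviving parent has priority.

Gudrun 1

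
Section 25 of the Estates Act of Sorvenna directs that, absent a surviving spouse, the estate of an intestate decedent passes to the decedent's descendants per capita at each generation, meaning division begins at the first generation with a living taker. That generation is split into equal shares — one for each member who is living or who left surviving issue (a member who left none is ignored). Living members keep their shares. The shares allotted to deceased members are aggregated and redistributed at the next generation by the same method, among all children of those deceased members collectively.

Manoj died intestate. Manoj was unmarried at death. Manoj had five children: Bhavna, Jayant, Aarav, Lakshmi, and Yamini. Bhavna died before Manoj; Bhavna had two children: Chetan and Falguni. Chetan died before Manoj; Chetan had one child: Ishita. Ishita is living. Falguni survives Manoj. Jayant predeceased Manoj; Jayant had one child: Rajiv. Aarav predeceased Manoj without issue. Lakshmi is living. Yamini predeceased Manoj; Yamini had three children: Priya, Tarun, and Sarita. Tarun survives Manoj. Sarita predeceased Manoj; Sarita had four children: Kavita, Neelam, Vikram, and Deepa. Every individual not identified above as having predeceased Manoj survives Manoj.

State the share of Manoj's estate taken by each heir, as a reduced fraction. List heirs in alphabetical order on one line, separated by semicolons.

Deepa 1/20; Falguni 1/8; Ishita 1/20; Kavita 1/20; Lakshmi 1/4; Neelam 1/20; Priya 1/8; Rajiv 1/8; Tarun 1/8; Vikram 1/20

There is no surviving spouse, so the entire estate passes to Manoj's descendants per capita at each generation.
At generation 1 (Bhavna, Jayant, Lakshmi, Yamini) there are 4 shares of (1)/4 = 1/4 each.
Living: Lakshmi — each takes 1/4.
Deceased: Bhavna, Jayant, and Yamini. Their combined 3/4 is pooled and carried to generation 2.
At generation 2 (Chetan, Falguni, Rajiv, Priya, Tarun, Sarita) there are 6 shares of (3/4)/6 = 1/8 each.
Living: Falguni, Rajiv, Priya, and Tarun — each takes 1/8.
Deceased: Chetan and Sarita. Their combined 1/4 is pooled and carried to generation 3.
At generation 3 (Ishita, Kavita, Neelam, Vikram, Deepa) there are 5 shares of (1/4)/5 = 1/20 each.
Living: Ishita, Kavita, Neelam, Vikram, and Deepa — each takes 1/20.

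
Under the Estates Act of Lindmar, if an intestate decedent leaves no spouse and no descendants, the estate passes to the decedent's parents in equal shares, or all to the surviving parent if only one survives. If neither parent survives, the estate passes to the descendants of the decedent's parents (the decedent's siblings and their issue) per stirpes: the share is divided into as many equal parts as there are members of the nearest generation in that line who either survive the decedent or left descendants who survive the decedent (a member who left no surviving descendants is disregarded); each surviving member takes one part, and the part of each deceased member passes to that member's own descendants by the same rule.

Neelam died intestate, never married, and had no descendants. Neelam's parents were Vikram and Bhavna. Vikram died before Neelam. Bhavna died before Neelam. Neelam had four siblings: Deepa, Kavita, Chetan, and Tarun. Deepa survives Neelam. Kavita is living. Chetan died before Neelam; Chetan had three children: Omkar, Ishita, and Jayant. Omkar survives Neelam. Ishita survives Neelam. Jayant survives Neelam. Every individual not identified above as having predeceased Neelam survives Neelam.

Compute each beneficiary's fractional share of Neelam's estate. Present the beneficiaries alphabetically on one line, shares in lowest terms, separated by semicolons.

Deepa 1/4; Ishita 1/12; Jayant 1/12; Kavita 1/4; Omkar 1/12; Tarun 1/4

Neither parent survives and there are no descendants, so the estate passes to Neelam's siblings and their issue per stirpes.
The estate is divided into 4 equal shares of 1/4 among Deepa, Kavita, Chetan, Tarun.
Deepa is living and takes 1/4.
Kavita is living and takes 1/4.
Chetan predeceased; the 1/4 allotted to Chetan's branch passes to Chetan's issue by representation.
The 1/4 is divided into 3 equal shares of 1/12 among Omkar, Ishita, Jayant.
Omkar is living and takes 1/12.
Ishita is living and takes 1/12.
Jayant is living and takes 1/12.
Tarun is living and takes 1/4.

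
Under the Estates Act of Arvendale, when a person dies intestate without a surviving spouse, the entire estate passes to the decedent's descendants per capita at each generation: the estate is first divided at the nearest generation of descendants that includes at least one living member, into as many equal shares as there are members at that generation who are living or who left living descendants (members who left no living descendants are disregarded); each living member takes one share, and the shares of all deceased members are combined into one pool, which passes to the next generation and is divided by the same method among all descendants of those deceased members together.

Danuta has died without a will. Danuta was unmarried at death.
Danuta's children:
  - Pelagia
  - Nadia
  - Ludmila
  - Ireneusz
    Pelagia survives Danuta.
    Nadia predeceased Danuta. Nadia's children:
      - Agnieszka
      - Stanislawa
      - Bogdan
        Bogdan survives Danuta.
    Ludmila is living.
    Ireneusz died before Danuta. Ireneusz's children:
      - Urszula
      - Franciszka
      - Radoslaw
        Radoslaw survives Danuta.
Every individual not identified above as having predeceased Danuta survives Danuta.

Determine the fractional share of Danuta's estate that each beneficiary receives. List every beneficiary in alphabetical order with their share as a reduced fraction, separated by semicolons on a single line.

There is no surviving spouse, so the entire estate passes to Danuta's descendants per capita at each generation.
At generation 1 (Pelagia, Nadia, Ludmila, Ireneusz) there are 4 shares of (1)/4 = 1/4 each.
Living: Pelagia and Ludmila — each takes 1/4.
Deceased: Nadia and Ireneusz. Their combined 1/2 is pooled and carried to generation 2.
At generation 2 (Agnieszka, Stanislawa, Bogdan, Urszula, Franciszka, Radoslaw) there are 6 shares of (1/2)/6 = 1/12 each.
Living: Agnieszka, Stanislawa, Bogdan, Urszula, Franciszka, and Radoslaw — each takes 1/12.

Agnieszka 1/12; Bogdan 1/12; Franciszka 1/12; Ludmila 1/4; Pelagia 1/4; Radoslaw 1/12; Stanislawa 1/12; Urszula 1/12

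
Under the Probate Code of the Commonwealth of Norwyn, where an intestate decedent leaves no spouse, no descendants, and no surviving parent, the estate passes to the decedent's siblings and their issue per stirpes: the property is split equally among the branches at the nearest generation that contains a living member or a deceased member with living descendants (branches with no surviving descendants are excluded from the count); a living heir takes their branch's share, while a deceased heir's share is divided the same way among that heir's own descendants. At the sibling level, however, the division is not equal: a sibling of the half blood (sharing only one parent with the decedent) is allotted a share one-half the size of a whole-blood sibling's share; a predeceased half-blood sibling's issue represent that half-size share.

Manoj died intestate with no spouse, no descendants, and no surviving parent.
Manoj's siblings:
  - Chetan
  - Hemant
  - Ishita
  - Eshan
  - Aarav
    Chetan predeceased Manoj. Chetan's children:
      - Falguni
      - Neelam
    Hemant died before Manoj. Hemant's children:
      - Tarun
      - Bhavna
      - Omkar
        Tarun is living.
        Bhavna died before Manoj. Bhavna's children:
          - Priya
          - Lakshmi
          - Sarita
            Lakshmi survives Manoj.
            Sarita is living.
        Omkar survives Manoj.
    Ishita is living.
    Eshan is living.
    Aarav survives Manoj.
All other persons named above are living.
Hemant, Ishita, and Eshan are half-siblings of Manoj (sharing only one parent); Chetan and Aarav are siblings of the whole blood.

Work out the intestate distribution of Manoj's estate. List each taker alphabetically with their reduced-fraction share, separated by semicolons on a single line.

No spouse, descendants, or parent survives, so the estate passes to Manoj's siblings per stirpes.
Half-blood siblings count for one-half the weight of whole-blood siblings at the initial division.
Dividing 1 in proportion to weights (total weight 7/2): Chetan (weight 1) → 2/7; Hemant (weight 1/2) → 1/7; Ishita (weight 1/2) → 1/7; Eshan (weight 1/2) → 1/7; Aarav (weight 1) → 2/7.
Chetan predeceased; the 2/7 allotted to Chetan's branch passes to Chetan's issue by representation.
The 2/7 is divided into 2 equal shares of 1/7 among Falguni, Neelam.
Falguni is living and takes 1/7.
Neelam is living and takes 1/7.
Hemant predeceased; the 1/7 allotted to Hemant's branch passes to Hemant's issue by representation.
The 1/7 is divided into 3 equal shares of 1/21 among Tarun, Bhavna, Omkar.
Tarun is living and takes 1/21.
Bhavna predeceased; the 1/21 allotted to Bhavna's branch passes to Bhavna's issue by representation.
The 1/21 is divided into 3 equal shares of 1/63 among Priya, Lakshmi, Sarita.
Priya is living and takes 1/63.
Lakshmi is living and takes 1/63.
Sarita is living and takes 1/63.
Omkar is living and takes 1/21.
Ishita is living and takes 1/7.
Eshan is living and takes 1/7.
Aarav is living and takes 2/7.

Aarav 2/7; Eshan 1/7; Falguni 1/7; Ishita 1/7; Lakshmi 1/63; Neelam 1/7; Omkar 1/21; Priya 1/63; Sarita 1/63; Tarun 1/21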